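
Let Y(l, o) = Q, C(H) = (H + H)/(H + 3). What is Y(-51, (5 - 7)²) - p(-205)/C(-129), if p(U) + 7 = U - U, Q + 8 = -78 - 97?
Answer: -7722/43 ≈ -179.58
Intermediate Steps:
C(H) = 2*H/(3 + H) (C(H) = (2*H)/(3 + H) = 2*H/(3 + H))
Q = -183 (Q = -8 + (-78 - 97) = -8 - 175 = -183)
Y(l, o) = -183
p(U) = -7 (p(U) = -7 + (U - U) = -7 + 0 = -7)
Y(-51, (5 - 7)²) - p(-205)/C(-129) = -183 - (-7)/(2*(-129)/(3 - 129)) = -183 - (-7)/(2*(-129)/(-126)) = -183 - (-7)/(2*(-129)*(-1/126)) = -183 - (-7)/43/21 = -183 - (-7)*21/43 = -183 - 1*(-147/43) = -183 + 147/43 = -7722/43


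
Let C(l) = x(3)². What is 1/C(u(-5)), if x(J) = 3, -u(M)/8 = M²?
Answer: ⅑ ≈ 0.11111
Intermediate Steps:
u(M) = -8*M²
C(l) = 9 (C(l) = 3² = 9)
1/C(u(-5)) = 1/9 = ⅑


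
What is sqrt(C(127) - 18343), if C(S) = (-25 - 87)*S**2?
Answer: I*sqrt(1824791) ≈ 1350.8*I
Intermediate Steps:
C(S) = -112*S**2
sqrt(C(127) - 18343) = sqrt(-112*127**2 - 18343) = sqrt(-112*16129 - 18343) = sqrt(-1806448 - 18343) = sqrt(-1824791) = I*sqrt(1824791)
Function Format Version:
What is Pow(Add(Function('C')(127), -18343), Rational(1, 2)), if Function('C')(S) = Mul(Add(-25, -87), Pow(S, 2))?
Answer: Mul(I, Pow(1824791, Rational(1, 2))) ≈ Mul(1350.8, I)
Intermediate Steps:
Function('C')(S) = Mul(-112, Pow(S, 2))
Pow(Add(Function('C')(127), -18343), Rational(1, 2)) = Pow(Add(Mul(-112, Pow(127, 2)), -18343), Rational(1, 2)) = Pow(Add(Mul(-112, 16129), -18343), Rational(1, 2)) = Pow(Add(-1806448, -18343), Rational(1, 2)) = Pow(-1824791, Rational(1, 2)) = Mul(I, Pow(1824791, Rational(1, 2)))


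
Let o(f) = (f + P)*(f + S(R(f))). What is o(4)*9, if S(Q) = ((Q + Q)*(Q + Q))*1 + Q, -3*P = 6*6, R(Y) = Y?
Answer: -5184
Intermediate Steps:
P = -12 (P = -2*6 = -⅓*36 = -12)
S(Q) = Q + 4*Q² (S(Q) = ((2*Q)*(2*Q))*1 + Q = (4*Q²)*1 + Q = 4*Q² + Q = Q + 4*Q²)
o(f) = (-12 + f)*(f + f*(1 + 4*f)) (o(f) = (f - 12)*(f + f*(1 + 4*f)) = (-12 + f)*(f + f*(1 + 4*f)))
o(4)*9 = (4*(-24 - 47*4 + 4*(1 + 4*4)))*9 = (4*(-24 - 188 + 4*(1 + 16)))*9 = (4*(-24 - 188 + 4*17))*9 = (4*(-24 - 188 + 68))*9 = (4*(-144))*9 = -576*9 = -5184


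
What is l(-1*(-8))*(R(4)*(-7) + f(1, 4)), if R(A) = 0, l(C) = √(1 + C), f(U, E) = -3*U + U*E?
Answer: 3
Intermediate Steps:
f(U, E) = -3*U + E*U
l(-1*(-8))*(R(4)*(-7) + f(1, 4)) = √(1 - 1*(-8))*(0*(-7) + 1*(-3 + 4)) = √(1 + 8)*(0 + 1*1) = √9*(0 + 1) = 3*1 = 3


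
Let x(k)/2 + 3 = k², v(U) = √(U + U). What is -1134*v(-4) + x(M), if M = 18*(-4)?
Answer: 10362 - 2268*I*√2 ≈ 10362.0 - 3207.4*I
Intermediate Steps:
v(U) = √2*√U (v(U) = √(2*U) = √2*√U)
M = -72
x(k) = -6 + 2*k²
-1134*v(-4) + x(M) = -1134*√2*√(-4) + (-6 + 2*(-72)²) = -1134*√2*2*I + (-6 + 2*5184) = -2268*I*√2 + (-6 + 10368) = -2268*I*√2 + 10362 = 10362 - 2268*I*√2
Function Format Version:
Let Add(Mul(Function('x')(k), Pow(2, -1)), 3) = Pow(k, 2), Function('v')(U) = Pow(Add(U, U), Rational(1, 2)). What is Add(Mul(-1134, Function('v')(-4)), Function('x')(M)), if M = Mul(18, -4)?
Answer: Add(10362, Mul(-2268, I, Pow(2, Rational(1, 2)))) ≈ Add(10362., Mul(-3207.4, I))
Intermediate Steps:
Function('v')(U) = Mul(Pow(2, Rational(1, 2)), Pow(U, Rational(1, 2))) (Function('v')(U) = Pow(Mul(2, U), Rational(1, 2)) = Mul(Pow(2, Rational(1, 2)), Pow(U, Rational(1, 2))))
M = -72
Function('x')(k) = Add(-6, Mul(2, Pow(k, 2)))
Add(Mul(-1134, Function('v')(-4)), Function('x')(M)) = Add(Mul(-1134, Mul(Pow(2, Rational(1, 2)), Pow(-4, Rational(1, 2)))), Add(-6, Mul(2, Pow(-72, 2)))) = Add(Mul(-1134, Mul(Pow(2, Rational(1, 2)), Mul(2, I))), Add(-6, Mul(2, 5184))) = Add(Mul(-1134, Mul(2, I, Pow(2, Rational(1, 2)))), Add(-6, 10368)) = Add(Mul(-2268, I, Pow(2, Rational(1, 2))), 10362) = Add(10362, Mul(-2268, I, Pow(2, Rational(1, 2))))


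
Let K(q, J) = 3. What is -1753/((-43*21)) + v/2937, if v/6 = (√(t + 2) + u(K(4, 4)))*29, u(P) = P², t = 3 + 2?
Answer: 2187553/884037 + 58*√7/979 ≈ 2.6312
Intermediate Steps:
t = 5
v = 1566 + 174*√7 (v = 6*((√(5 + 2) + 3²)*29) = 6*((√7 + 9)*29) = 6*((9 + √7)*29) = 6*(261 + 29*√7) = 1566 + 174*√7 ≈ 2026.4)
-1753/((-43*21)) + v/2937 = -1753/((-43*21)) + (1566 + 174*√7)/2937 = -1753/(-903) + (1566 + 174*√7)*(1/2937) = -1753*(-1/903) + (522/979 + 58*√7/979) = 1753/903 + (522/979 + 58*√7/979) = 2187553/884037 + 58*√7/979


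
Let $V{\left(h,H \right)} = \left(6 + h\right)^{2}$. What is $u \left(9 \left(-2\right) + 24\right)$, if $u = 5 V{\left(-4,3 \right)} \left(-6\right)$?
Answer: $-720$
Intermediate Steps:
$u = -120$ ($u = 5 \left(6 - 4\right)^{2} \left(-6\right) = 5 \cdot 2^{2} \left(-6\right) = 5 \cdot 4 \left(-6\right) = 20 \left(-6\right) = -120$)
$u \left(9 \left(-2\right) + 24\right) = - 120 \left(9 \left(-2\right) + 24\right) = - 120 \left(-18 + 24\right) = \left(-120\right) 6 = -720$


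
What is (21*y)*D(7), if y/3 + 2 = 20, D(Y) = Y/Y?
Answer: 1134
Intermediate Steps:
D(Y) = 1
y = 54 (y = -6 + 3*20 = -6 + 60 = 54)
(21*y)*D(7) = (21*54)*1 = 1134*1 = 1134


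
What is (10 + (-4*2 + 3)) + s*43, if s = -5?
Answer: -210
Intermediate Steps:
(10 + (-4*2 + 3)) + s*43 = (10 + (-4*2 + 3)) - 5*43 = (10 + (-8 + 3)) - 215 = (10 - 5) - 215 = 5 - 215 = -210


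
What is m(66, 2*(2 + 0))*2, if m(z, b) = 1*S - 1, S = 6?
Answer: 10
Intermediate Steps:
m(z, b) = 5 (m(z, b) = 1*6 - 1 = 6 - 1 = 5)
m(66, 2*(2 + 0))*2 = 5*2 = 10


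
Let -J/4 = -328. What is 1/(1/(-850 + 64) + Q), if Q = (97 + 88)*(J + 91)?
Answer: 786/204010229 ≈ 3.8528e-6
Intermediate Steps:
J = 1312 (J = -4*(-328) = 1312)
Q = 259555 (Q = (97 + 88)*(1312 + 91) = 185*1403 = 259555)
1/(1/(-850 + 64) + Q) = 1/(1/(-850 + 64) + 259555) = 1/(1/(-786) + 259555) = 1/(-1/786 + 259555) = 1/(204010229/786) = 786/204010229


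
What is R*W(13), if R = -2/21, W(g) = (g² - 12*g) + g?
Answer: -52/21 ≈ -2.4762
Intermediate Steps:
W(g) = g² - 11*g
R = -2/21 (R = -2*1/21 = -2/21 ≈ -0.095238)
R*W(13) = -26*(-11 + 13)/21 = -26*2/21 = -2/21*26 = -52/21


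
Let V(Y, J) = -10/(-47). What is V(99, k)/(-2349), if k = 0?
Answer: -10/110403 ≈ -9.0577e-5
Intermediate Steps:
V(Y, J) = 10/47 (V(Y, J) = -10*(-1/47) = 10/47)
V(99, k)/(-2349) = (10/47)/(-2349) = (10/47)*(-1/2349) = -10/110403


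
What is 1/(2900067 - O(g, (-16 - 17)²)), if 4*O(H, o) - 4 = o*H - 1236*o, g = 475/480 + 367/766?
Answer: 49024/158649858245 ≈ 3.0901e-7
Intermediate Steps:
g = 54001/36768 (g = 475*(1/480) + 367*(1/766) = 95/96 + 367/766 = 54001/36768 ≈ 1.4687)
O(H, o) = 1 - 309*o + H*o/4 (O(H, o) = 1 + (o*H - 1236*o)/4 = 1 + (H*o - 1236*o)/4 = 1 + (-1236*o + H*o)/4 = 1 + (-309*o + H*o/4) = 1 - 309*o + H*o/4)
1/(2900067 - O(g, (-16 - 17)²)) = 1/(2900067 - (1 - 309*(-16 - 17)² + (¼)*(54001/36768)*(-16 - 17)²)) = 1/(2900067 - (1 - 309*(-33)² + (¼)*(54001/36768)*(-33)²)) = 1/(2900067 - (1 - 309*1089 + (¼)*(54001/36768)*1089)) = 1/(2900067 - (1 - 336501 + 19602363/49024)) = 1/(2900067 - 1*(-16476973637/49024)) = 1/(2900067 + 16476973637/49024) = 1/(158649858245/49024) = 49024/158649858245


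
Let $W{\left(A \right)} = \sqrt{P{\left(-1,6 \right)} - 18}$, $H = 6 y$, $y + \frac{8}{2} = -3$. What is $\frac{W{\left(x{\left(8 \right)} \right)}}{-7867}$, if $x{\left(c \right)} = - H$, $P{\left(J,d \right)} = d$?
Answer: $- \frac{2 i \sqrt{3}}{7867} \approx - 0.00044033 i$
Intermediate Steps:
$y = -7$ ($y = -4 - 3 = -7$)
$H = -42$ ($H = 6 \left(-7\right) = -42$)
$x{\left(c \right)} = 42$ ($x{\left(c \right)} = \left(-1\right) \left(-42\right) = 42$)
$W{\left(A \right)} = 2 i \sqrt{3}$ ($W{\left(A \right)} = \sqrt{6 - 18} = \sqrt{-12} = 2 i \sqrt{3}$)
$\frac{W{\left(x{\left(8 \right)} \right)}}{-7867} = \frac{2 i \sqrt{3}}{-7867} = 2 i \sqrt{3} \left(- \frac{1}{7867}\right) = - \frac{2 i \sqrt{3}}{7867}$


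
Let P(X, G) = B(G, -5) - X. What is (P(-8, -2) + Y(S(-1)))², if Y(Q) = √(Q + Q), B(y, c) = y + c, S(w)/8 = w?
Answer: -15 + 8*I ≈ -15.0 + 8.0*I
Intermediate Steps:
S(w) = 8*w
B(y, c) = c + y
P(X, G) = -5 + G - X (P(X, G) = (-5 + G) - X = -5 + G - X)
Y(Q) = √2*√Q (Y(Q) = √(2*Q) = √2*√Q)
(P(-8, -2) + Y(S(-1)))² = ((-5 - 2 - 1*(-8)) + √2*√(8*(-1)))² = ((-5 - 2 + 8) + √2*√(-8))² = (1 + √2*(2*I*√2))² = (1 + 4*I)²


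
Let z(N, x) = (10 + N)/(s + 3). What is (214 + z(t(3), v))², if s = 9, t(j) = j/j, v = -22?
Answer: 6651241/144 ≈ 46189.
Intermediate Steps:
t(j) = 1
z(N, x) = ⅚ + N/12 (z(N, x) = (10 + N)/(9 + 3) = (10 + N)/12 = (10 + N)*(1/12) = ⅚ + N/12)
(214 + z(t(3), v))² = (214 + (⅚ + (1/12)*1))² = (214 + (⅚ + 1/12))² = (214 + 11/12)² = (2579/12)² = 6651241/144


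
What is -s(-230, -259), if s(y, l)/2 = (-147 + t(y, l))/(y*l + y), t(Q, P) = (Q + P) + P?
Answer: 179/5934 ≈ 0.030165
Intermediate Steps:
t(Q, P) = Q + 2*P (t(Q, P) = (P + Q) + P = Q + 2*P)
s(y, l) = 2*(-147 + y + 2*l)/(y + l*y) (s(y, l) = 2*((-147 + (y + 2*l))/(y*l + y)) = 2*((-147 + y + 2*l)/(l*y + y)) = 2*((-147 + y + 2*l)/(y + l*y)) = 2*(-147 + y + 2*l)/(y + l*y))
-s(-230, -259) = -2*(-147 - 230 + 2*(-259))/((-230)*(1 - 259)) = -2*(-1)*(-147 - 230 - 518)/(230*(-258)) = -2*(-1)*(-1)*(-895)/(230*258) = -1*(-179/5934) = 179/5934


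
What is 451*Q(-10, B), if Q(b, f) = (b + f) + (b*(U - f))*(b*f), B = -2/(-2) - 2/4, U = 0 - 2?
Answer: -121319/2 ≈ -60660.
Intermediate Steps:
U = -2
B = ½ (B = -2*(-½) - 2*¼ = 1 - ½ = ½ ≈ 0.50000)
Q(b, f) = b + f + f*b²*(-2 - f) (Q(b, f) = (b + f) + (b*(-2 - f))*(b*f) = (b + f) + f*b²*(-2 - f) = b + f + f*b²*(-2 - f))
451*Q(-10, B) = 451*(-10 + ½ - 1*(-10)²*(½)² - 2*½*(-10)²) = 451*(-10 + ½ - 1*100*¼ - 2*½*100) = 451*(-10 + ½ - 25 - 100) = 451*(-269/2) = -121319/2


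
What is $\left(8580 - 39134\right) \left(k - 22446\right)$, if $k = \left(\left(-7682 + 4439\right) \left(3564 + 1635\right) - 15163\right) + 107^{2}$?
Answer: $515950640418$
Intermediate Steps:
$k = -16864071$ ($k = \left(\left(-3243\right) 5199 - 15163\right) + 11449 = \left(-16860357 - 15163\right) + 11449 = -16875520 + 11449 = -16864071$)
$\left(8580 - 39134\right) \left(k - 22446\right) = \left(8580 - 39134\right) \left(-16864071 - 22446\right) = \left(-30554\right) \left(-16886517\right) = 515950640418$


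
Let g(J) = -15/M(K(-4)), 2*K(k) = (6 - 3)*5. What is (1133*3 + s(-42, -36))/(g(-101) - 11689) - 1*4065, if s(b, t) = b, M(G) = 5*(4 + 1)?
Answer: -237607905/58448 ≈ -4065.3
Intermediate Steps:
K(k) = 15/2 (K(k) = ((6 - 3)*5)/2 = (3*5)/2 = (½)*15 = 15/2)
M(G) = 25 (M(G) = 5*5 = 25)
g(J) = -⅗ (g(J) = -15/25 = -15*1/25 = -⅗)
(1133*3 + s(-42, -36))/(g(-101) - 11689) - 1*4065 = (1133*3 - 42)/(-⅗ - 11689) - 1*4065 = (3399 - 42)/(-58448/5) - 4065 = 3357*(-5/58448) - 4065 = -16785/58448 - 4065 = -237607905/58448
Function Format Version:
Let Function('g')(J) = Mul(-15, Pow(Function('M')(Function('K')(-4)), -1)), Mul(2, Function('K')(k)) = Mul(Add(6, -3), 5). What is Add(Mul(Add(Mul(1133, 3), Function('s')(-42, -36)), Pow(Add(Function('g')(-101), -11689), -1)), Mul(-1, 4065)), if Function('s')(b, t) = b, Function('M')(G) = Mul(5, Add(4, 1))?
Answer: Rational(-237607905, 58448) ≈ -4065.3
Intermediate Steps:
Function('K')(k) = Rational(15, 2) (Function('K')(k) = Mul(Rational(1, 2), Mul(Add(6, -3), 5)) = Mul(Rational(1, 2), Mul(3, 5)) = Mul(Rational(1, 2), 15) = Rational(15, 2))
Function('M')(G) = 25 (Function('M')(G) = Mul(5, 5) = 25)
Function('g')(J) = Rational(-3, 5) (Function('g')(J) = Mul(-15, Pow(25, -1)) = Mul(-15, Rational(1, 25)) = Rational(-3, 5))
Add(Mul(Add(Mul(1133, 3), Function('s')(-42, -36)), Pow(Add(Function('g')(-101), -11689), -1)), Mul(-1, 4065)) = Add(Mul(Add(Mul(1133, 3), -42), Pow(Add(Rational(-3, 5), -11689), -1)), Mul(-1, 4065)) = Add(Mul(Add(3399, -42), Pow(Rational(-58448, 5), -1)), -4065) = Add(Mul(3357, Rational(-5, 58448)), -4065) = Add(Rational(-16785, 58448), -4065) = Rational(-237607905, 58448)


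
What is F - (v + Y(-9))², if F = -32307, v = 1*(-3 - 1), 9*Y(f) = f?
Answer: -32332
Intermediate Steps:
Y(f) = f/9
v = -4 (v = 1*(-4) = -4)
F - (v + Y(-9))² = -32307 - (-4 + (⅑)*(-9))² = -32307 - (-4 - 1)² = -32307 - 1*(-5)² = -32307 - 1*25 = -32307 - 25 = -32332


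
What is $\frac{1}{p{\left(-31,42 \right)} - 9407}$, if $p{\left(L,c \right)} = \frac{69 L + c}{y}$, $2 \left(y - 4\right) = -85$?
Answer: $- \frac{77}{720145} \approx -0.00010692$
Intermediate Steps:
$y = - \frac{77}{2}$ ($y = 4 + \frac{1}{2} \left(-85\right) = 4 - \frac{85}{2} = - \frac{77}{2} \approx -38.5$)
$p{\left(L,c \right)} = - \frac{138 L}{77} - \frac{2 c}{77}$ ($p{\left(L,c \right)} = \frac{69 L + c}{- \frac{77}{2}} = \left(c + 69 L\right) \left(- \frac{2}{77}\right) = - \frac{138 L}{77} - \frac{2 c}{77}$)
$\frac{1}{p{\left(-31,42 \right)} - 9407} = \frac{1}{\left(\left(- \frac{138}{77}\right) \left(-31\right) - \frac{12}{11}\right) - 9407} = \frac{1}{\left(\frac{4278}{77} - \frac{12}{11}\right) - 9407} = \frac{1}{\frac{4194}{77} - 9407} = \frac{1}{- \frac{720145}{77}} = - \frac{77}{720145}$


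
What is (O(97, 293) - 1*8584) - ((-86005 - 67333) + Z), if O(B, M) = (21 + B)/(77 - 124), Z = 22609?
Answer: 5740697/47 ≈ 1.2214e+5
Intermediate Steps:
O(B, M) = -21/47 - B/47 (O(B, M) = (21 + B)/(-47) = (21 + B)*(-1/47) = -21/47 - B/47)
(O(97, 293) - 1*8584) - ((-86005 - 67333) + Z) = ((-21/47 - 1/47*97) - 1*8584) - ((-86005 - 67333) + 22609) = ((-21/47 - 97/47) - 8584) - (-153338 + 22609) = (-118/47 - 8584) - 1*(-130729) = -403566/47 + 130729 = 5740697/47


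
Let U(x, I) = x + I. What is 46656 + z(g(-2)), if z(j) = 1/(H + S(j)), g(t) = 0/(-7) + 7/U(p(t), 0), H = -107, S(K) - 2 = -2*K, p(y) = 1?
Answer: 5552063/119 ≈ 46656.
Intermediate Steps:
S(K) = 2 - 2*K
U(x, I) = I + x
g(t) = 7 (g(t) = 0/(-7) + 7/(0 + 1) = 0*(-⅐) + 7/1 = 0 + 7*1 = 0 + 7 = 7)
z(j) = 1/(-105 - 2*j) (z(j) = 1/(-107 + (2 - 2*j)) = 1/(-105 - 2*j))
46656 + z(g(-2)) = 46656 - 1/(105 + 2*7) = 46656 - 1/(105 + 14) = 46656 - 1/119 = 5552063/119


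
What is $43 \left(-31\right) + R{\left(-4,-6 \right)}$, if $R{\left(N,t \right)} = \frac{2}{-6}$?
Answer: $- \frac{4000}{3} \approx -1333.3$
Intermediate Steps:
$R{\left(N,t \right)} = - \frac{1}{3}$ ($R{\left(N,t \right)} = 2 \left(- \frac{1}{6}\right) = - \frac{1}{3}$)
$43 \left(-31\right) + R{\left(-4,-6 \right)} = 43 \left(-31\right) - \frac{1}{3} = -1333 - \frac{1}{3} = - \frac{4000}{3}$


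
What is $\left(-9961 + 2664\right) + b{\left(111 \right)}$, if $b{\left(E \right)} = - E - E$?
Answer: $-7519$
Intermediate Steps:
$b{\left(E \right)} = - 2 E$
$\left(-9961 + 2664\right) + b{\left(111 \right)} = \left(-9961 + 2664\right) - 222 = -7297 - 222 = -7519$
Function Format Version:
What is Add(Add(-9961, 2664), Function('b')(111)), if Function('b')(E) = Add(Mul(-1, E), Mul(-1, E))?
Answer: -7519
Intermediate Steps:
Function('b')(E) = Mul(-2, E)
Add(Add(-9961, 2664), Function('b')(111)) = Add(Add(-9961, 2664), Mul(-2, 111)) = Add(-7297, -222) = -7519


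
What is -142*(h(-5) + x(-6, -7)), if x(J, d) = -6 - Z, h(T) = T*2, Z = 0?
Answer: 2272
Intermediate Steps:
h(T) = 2*T
x(J, d) = -6 (x(J, d) = -6 - 1*0 = -6 + 0 = -6)
-142*(h(-5) + x(-6, -7)) = -142*(2*(-5) - 6) = -142*(-10 - 6) = -142*(-16) = 2272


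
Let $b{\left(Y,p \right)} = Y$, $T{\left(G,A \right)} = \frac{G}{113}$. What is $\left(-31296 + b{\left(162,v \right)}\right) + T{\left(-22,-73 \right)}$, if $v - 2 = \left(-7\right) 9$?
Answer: $- \frac{3518164}{113} \approx -31134.0$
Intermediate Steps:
$T{\left(G,A \right)} = \frac{G}{113}$ ($T{\left(G,A \right)} = G \frac{1}{113} = \frac{G}{113}$)
$v = -61$ ($v = 2 - 63 = -61$)
$\left(-31296 + b{\left(162,v \right)}\right) + T{\left(-22,-73 \right)} = \left(-31296 + 162\right) + \frac{1}{113} \left(-22\right) = -31134 - \frac{22}{113} = - \frac{3518164}{113}$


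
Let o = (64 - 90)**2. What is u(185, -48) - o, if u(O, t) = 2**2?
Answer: -672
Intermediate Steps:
u(O, t) = 4
o = 676 (o = (-26)**2 = 676)
u(185, -48) - o = 4 - 1*676 = 4 - 676 = -672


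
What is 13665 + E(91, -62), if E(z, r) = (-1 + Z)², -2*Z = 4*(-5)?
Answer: 13746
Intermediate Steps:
Z = 10 (Z = -2*(-5) = -½*(-20) = 10)
E(z, r) = 81 (E(z, r) = (-1 + 10)² = 9² = 81)
13665 + E(91, -62) = 13665 + 81 = 13746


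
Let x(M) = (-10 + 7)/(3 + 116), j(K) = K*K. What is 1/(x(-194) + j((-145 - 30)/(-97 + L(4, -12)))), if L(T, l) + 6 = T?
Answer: 1166319/3614972 ≈ 0.32264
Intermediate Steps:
L(T, l) = -6 + T
j(K) = K²
x(M) = -3/119
1/(x(-194) + j((-145 - 30)/(-97 + L(4, -12)))) = 1/(-3/119 + ((-145 - 30)/(-97 + (-6 + 4)))²) = 1/(-3/119 + (-175/(-97 - 2))²) = 1/(-3/119 + (-175/(-99))²) = 1/(-3/119 + (-175*(-1/99))²) = 1/(-3/119 + (175/99)²) = 1/(-3/119 + 30625/9801) = 1/(3614972/1166319) = 1166319/3614972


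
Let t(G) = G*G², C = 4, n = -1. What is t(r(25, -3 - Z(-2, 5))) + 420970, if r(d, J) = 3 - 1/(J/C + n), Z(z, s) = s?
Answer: 11367190/27 ≈ 4.2101e+5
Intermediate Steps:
r(d, J) = 3 - 1/(-1 + J/4) (r(d, J) = 3 - 1/(J/4 - 1) = 3 - 1/(-1 + J/4))
t(G) = G³
t(r(25, -3 - Z(-2, 5))) + 420970 = ((-16 + 3*(-3 - 1*5))/(-4 + (-3 - 1*5)))³ + 420970 = ((-16 + 3*(-3 - 5))/(-4 + (-3 - 5)))³ + 420970 = ((-16 + 3*(-8))/(-4 - 8))³ + 420970 = ((-16 - 24)/(-12))³ + 420970 = (-1/12*(-40))³ + 420970 = (10/3)³ + 420970 = 1000/27 + 420970 = 11367190/27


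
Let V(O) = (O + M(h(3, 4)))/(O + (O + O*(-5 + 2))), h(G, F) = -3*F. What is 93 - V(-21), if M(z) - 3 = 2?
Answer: 1969/21 ≈ 93.762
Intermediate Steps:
M(z) = 5 (M(z) = 3 + 2 = 5)
V(O) = -(5 + O)/O (V(O) = (O + 5)/(O + (O + O*(-5 + 2))) = (5 + O)/(O + (O + O*(-3))) = (5 + O)/(O + (O - 3*O)) = (5 + O)/(O - 2*O) = (5 + O)/((-O)) = (5 + O)*(-1/O) = -(5 + O)/O)
93 - V(-21) = 93 - (-5 - 1*(-21))/(-21) = 93 - (-1)*(-5 + 21)/21 = 93 - (-1)*16/21 = 93 - 1*(-16/21) = 93 + 16/21 = 1969/21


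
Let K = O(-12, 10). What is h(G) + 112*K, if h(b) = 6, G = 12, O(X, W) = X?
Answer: -1338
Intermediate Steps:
K = -12
h(G) + 112*K = 6 + 112*(-12) = 6 - 1344 = -1338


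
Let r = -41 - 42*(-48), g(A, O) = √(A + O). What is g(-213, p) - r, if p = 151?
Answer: -1975 + I*√62 ≈ -1975.0 + 7.874*I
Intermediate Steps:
r = 1975 (r = -41 + 2016 = 1975)
g(-213, p) - r = √(-213 + 151) - 1*1975 = √(-62) - 1975 = I*√62 - 1975 = -1975 + I*√62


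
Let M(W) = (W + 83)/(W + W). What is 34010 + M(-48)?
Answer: 3264925/96 ≈ 34010.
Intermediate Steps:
M(W) = (83 + W)/(2*W) (M(W) = (83 + W)/((2*W)) = (83 + W)*(1/(2*W)) = (83 + W)/(2*W))
34010 + M(-48) = 34010 + (½)*(83 - 48)/(-48) = 34010 + (½)*(-1/48)*35 = 34010 - 35/96 = 3264925/96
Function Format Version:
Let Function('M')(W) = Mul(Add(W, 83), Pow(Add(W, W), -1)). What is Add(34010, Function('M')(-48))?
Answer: Rational(3264925, 96) ≈ 34010.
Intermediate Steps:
Function('M')(W) = Mul(Rational(1, 2), Pow(W, -1), Add(83, W)) (Function('M')(W) = Mul(Add(83, W), Pow(Mul(2, W), -1)) = Mul(Add(83, W), Mul(Rational(1, 2), Pow(W, -1))) = Mul(Rational(1, 2), Pow(W, -1), Add(83, W)))
Add(34010, Function('M')(-48)) = Add(34010, Mul(Rational(1, 2), Pow(-48, -1), Add(83, -48))) = Add(34010, Mul(Rational(1, 2), Rational(-1, 48), 35)) = Add(34010, Rational(-35, 96)) = Rational(3264925, 96)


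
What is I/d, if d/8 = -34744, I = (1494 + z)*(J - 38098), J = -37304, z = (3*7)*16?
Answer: 34496415/69488 ≈ 496.44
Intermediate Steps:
z = 336 (z = 21*16 = 336)
I = -137985660 (I = (1494 + 336)*(-37304 - 38098) = 1830*(-75402) = -137985660)
d = -277952 (d = 8*(-34744) = -277952)
I/d = -137985660/(-277952) = -137985660*(-1/277952) = 34496415/69488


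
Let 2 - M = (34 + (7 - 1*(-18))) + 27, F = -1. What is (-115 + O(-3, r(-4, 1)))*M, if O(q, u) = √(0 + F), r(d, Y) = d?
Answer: 9660 - 84*I ≈ 9660.0 - 84.0*I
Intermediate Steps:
O(q, u) = I (O(q, u) = √(0 - 1) = √(-1) = I)
M = -84 (M = 2 - ((34 + (7 - 1*(-18))) + 27) = 2 - ((34 + (7 + 18)) + 27) = 2 - ((34 + 25) + 27) = 2 - (59 + 27) = 2 - 1*86 = 2 - 86 = -84)
(-115 + O(-3, r(-4, 1)))*M = (-115 + I)*(-84) = 9660 - 84*I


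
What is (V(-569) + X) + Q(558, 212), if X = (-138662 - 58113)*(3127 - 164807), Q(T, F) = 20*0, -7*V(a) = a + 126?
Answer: 222702074443/7 ≈ 3.1815e+10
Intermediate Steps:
V(a) = -18 - a/7 (V(a) = -(a + 126)/7 = -(126 + a)/7 = -18 - a/7)
Q(T, F) = 0
X = 31814582000 (X = -196775*(-161680) = 31814582000)
(V(-569) + X) + Q(558, 212) = ((-18 - 1/7*(-569)) + 31814582000) + 0 = ((-18 + 569/7) + 31814582000) + 0 = (443/7 + 31814582000) + 0 = 222702074443/7 + 0 = 222702074443/7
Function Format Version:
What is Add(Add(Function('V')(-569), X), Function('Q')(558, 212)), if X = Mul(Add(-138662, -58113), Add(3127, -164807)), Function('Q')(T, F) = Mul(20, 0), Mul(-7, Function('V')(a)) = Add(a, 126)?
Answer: Rational(222702074443, 7) ≈ 3.1815e+10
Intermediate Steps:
Function('V')(a) = Add(-18, Mul(Rational(-1, 7), a)) (Function('V')(a) = Mul(Rational(-1, 7), Add(a, 126)) = Mul(Rational(-1, 7), Add(126, a)) = Add(-18, Mul(Rational(-1, 7), a)))
Function('Q')(T, F) = 0
X = 31814582000 (X = Mul(-196775, -161680) = 31814582000)
Add(Add(Function('V')(-569), X), Function('Q')(558, 212)) = Add(Add(Add(-18, Mul(Rational(-1, 7), -569)), 31814582000), 0) = Add(Add(Add(-18, Rational(569, 7)), 31814582000), 0) = Add(Add(Rational(443, 7), 31814582000), 0) = Add(Rational(222702074443, 7), 0) = Rational(222702074443, 7)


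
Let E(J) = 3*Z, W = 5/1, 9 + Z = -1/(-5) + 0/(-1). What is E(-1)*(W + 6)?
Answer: -1452/5 ≈ -290.40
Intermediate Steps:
Z = -44/5 (Z = -9 + (-1/(-5) + 0/(-1)) = -9 + (-1*(-⅕) + 0*(-1)) = -9 + (⅕ + 0) = -9 + ⅕ = -44/5 ≈ -8.8000)
W = 5 (W = 5*1 = 5)
E(J) = -132/5 (E(J) = 3*(-44/5) = -132/5)
E(-1)*(W + 6) = -132*(5 + 6)/5 = -132/5*11 = -1452/5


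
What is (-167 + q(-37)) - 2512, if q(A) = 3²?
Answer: -2670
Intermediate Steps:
q(A) = 9
(-167 + q(-37)) - 2512 = (-167 + 9) - 2512 = -158 - 2512 = -2670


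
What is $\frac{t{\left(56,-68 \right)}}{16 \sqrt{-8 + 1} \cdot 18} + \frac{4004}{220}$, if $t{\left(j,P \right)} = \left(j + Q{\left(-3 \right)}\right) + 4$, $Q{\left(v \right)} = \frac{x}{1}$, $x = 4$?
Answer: $\frac{91}{5} - \frac{2 i \sqrt{7}}{63} \approx 18.2 - 0.083992 i$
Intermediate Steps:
$Q{\left(v \right)} = 4$ ($Q{\left(v \right)} = \frac{4}{1} = 4 \cdot 1 = 4$)
$t{\left(j,P \right)} = 8 + j$ ($t{\left(j,P \right)} = \left(j + 4\right) + 4 = \left(4 + j\right) + 4 = 8 + j$)
$\frac{t{\left(56,-68 \right)}}{16 \sqrt{-8 + 1} \cdot 18} + \frac{4004}{220} = \frac{8 + 56}{16 \sqrt{-8 + 1} \cdot 18} + \frac{4004}{220} = \frac{64}{16 \sqrt{-7} \cdot 18} + 4004 \cdot \frac{1}{220} = \frac{64}{16 i \sqrt{7} \cdot 18} + \frac{91}{5} = \frac{64}{288 i \sqrt{7}} + \frac{91}{5} = 64 \left(- \frac{i \sqrt{7}}{2016}\right) + \frac{91}{5} = - \frac{2 i \sqrt{7}}{63} + \frac{91}{5} = \frac{91}{5} - \frac{2 i \sqrt{7}}{63}$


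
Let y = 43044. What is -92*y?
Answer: -3960048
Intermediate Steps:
-92*y = -92*43044 = -3960048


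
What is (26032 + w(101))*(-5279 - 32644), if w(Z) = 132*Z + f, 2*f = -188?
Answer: -1489236210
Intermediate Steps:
f = -94 (f = (1/2)*(-188) = -94)
w(Z) = -94 + 132*Z (w(Z) = 132*Z - 94 = -94 + 132*Z)
(26032 + w(101))*(-5279 - 32644) = (26032 + (-94 + 132*101))*(-5279 - 32644) = (26032 + (-94 + 13332))*(-37923) = (26032 + 13238)*(-37923) = 39270*(-37923) = -1489236210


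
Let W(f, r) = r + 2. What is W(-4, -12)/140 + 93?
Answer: 1301/14 ≈ 92.929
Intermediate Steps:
W(f, r) = 2 + r
W(-4, -12)/140 + 93 = (2 - 12)/140 + 93 = -10*1/140 + 93 = -1/14 + 93 = 1301/14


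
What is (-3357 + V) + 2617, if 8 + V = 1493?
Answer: 745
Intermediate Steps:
V = 1485 (V = -8 + 1493 = 1485)
(-3357 + V) + 2617 = (-3357 + 1485) + 2617 = -1872 + 2617 = 745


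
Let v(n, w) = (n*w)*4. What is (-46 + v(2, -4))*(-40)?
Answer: 3120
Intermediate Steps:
v(n, w) = 4*n*w
(-46 + v(2, -4))*(-40) = (-46 + 4*2*(-4))*(-40) = (-46 - 32)*(-40) = -78*(-40) = 3120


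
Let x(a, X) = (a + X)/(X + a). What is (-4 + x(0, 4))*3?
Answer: -9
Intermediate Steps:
x(a, X) = 1 (x(a, X) = (X + a)/(X + a) = 1)
(-4 + x(0, 4))*3 = (-4 + 1)*3 = -3*3 = -9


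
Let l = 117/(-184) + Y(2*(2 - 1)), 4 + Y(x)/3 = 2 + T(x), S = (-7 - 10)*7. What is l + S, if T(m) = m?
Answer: -22013/184 ≈ -119.64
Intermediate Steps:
S = -119 (S = -17*7 = -119)
Y(x) = -6 + 3*x (Y(x) = -12 + 3*(2 + x) = -12 + (6 + 3*x) = -6 + 3*x)
l = -117/184 (l = 117/(-184) + (-6 + 3*(2*(2 - 1))) = 117*(-1/184) + (-6 + 3*(2*1)) = -117/184 + (-6 + 3*2) = -117/184 + (-6 + 6) = -117/184 + 0 = -117/184 ≈ -0.63587)
l + S = -117/184 - 119 = -22013/184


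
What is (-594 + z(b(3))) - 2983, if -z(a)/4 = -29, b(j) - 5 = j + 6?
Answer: -3461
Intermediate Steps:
b(j) = 11 + j (b(j) = 5 + (j + 6) = 5 + (6 + j) = 11 + j)
z(a) = 116 (z(a) = -4*(-29) = 116)
(-594 + z(b(3))) - 2983 = (-594 + 116) - 2983 = -478 - 2983 = -3461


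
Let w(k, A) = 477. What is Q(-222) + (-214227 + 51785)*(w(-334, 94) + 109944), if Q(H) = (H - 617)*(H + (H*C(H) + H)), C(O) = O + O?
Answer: -18019334118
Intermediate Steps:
C(O) = 2*O
Q(H) = (-617 + H)*(2*H + 2*H²) (Q(H) = (H - 617)*(H + (H*(2*H) + H)) = (-617 + H)*(H + (2*H² + H)) = (-617 + H)*(H + (H + 2*H²)) = (-617 + H)*(2*H + 2*H²))
Q(-222) + (-214227 + 51785)*(w(-334, 94) + 109944) = 2*(-222)*(-617 + (-222)² - 616*(-222)) + (-214227 + 51785)*(477 + 109944) = 2*(-222)*(-617 + 49284 + 136752) - 162442*110421 = 2*(-222)*185419 - 17937008082 = -82326036 - 17937008082 = -18019334118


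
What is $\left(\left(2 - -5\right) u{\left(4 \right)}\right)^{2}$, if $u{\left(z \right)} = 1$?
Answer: $49$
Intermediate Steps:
$\left(\left(2 - -5\right) u{\left(4 \right)}\right)^{2} = \left(\left(2 - -5\right) 1\right)^{2} = \left(\left(2 + 5\right) 1\right)^{2} = \left(7 \cdot 1\right)^{2} = 7^{2} = 49$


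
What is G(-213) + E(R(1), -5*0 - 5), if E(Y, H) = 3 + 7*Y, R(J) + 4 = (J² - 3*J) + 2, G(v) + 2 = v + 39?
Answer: -201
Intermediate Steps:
G(v) = 37 + v (G(v) = -2 + (v + 39) = -2 + (39 + v) = 37 + v)
R(J) = -2 + J² - 3*J (R(J) = -4 + ((J² - 3*J) + 2) = -4 + (2 + J² - 3*J) = -2 + J² - 3*J)
G(-213) + E(R(1), -5*0 - 5) = (37 - 213) + (3 + 7*(-2 + 1² - 3*1)) = -176 + (3 + 7*(-2 + 1 - 3)) = -176 + (3 + 7*(-4)) = -176 + (3 - 28) = -176 - 25 = -201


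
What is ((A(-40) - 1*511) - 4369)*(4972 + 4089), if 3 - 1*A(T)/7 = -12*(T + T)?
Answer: -104917319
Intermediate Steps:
A(T) = 21 + 168*T (A(T) = 21 - (-84)*(T + T) = 21 - (-84)*2*T = 21 - (-168)*T = 21 + 168*T)
((A(-40) - 1*511) - 4369)*(4972 + 4089) = (((21 + 168*(-40)) - 1*511) - 4369)*(4972 + 4089) = (((21 - 6720) - 511) - 4369)*9061 = ((-6699 - 511) - 4369)*9061 = (-7210 - 4369)*9061 = -11579*9061 = -104917319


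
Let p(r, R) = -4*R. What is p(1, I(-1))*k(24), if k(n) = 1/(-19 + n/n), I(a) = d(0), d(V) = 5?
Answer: 10/9 ≈ 1.1111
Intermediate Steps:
I(a) = 5
k(n) = -1/18 (k(n) = 1/(-19 + 1) = 1/(-18) = -1/18)
p(1, I(-1))*k(24) = -4*5*(-1/18) = -20*(-1/18) = 10/9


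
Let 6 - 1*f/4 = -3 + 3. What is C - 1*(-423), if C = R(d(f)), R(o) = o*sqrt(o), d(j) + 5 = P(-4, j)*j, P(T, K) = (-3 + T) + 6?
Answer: 423 - 29*I*sqrt(29) ≈ 423.0 - 156.17*I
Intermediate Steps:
P(T, K) = 3 + T
f = 24 (f = 24 - 4*(-3 + 3) = 24 - 4*0 = 24 + 0 = 24)
d(j) = -5 - j (d(j) = -5 + (3 - 4)*j = -5 - j)
R(o) = o**(3/2)
C = -29*I*sqrt(29) (C = (-5 - 1*24)**(3/2) = (-5 - 24)**(3/2) = (-29)**(3/2) = -29*I*sqrt(29) ≈ -156.17*I)
C - 1*(-423) = -29*I*sqrt(29) - 1*(-423) = -29*I*sqrt(29) + 423 = 423 - 29*I*sqrt(29)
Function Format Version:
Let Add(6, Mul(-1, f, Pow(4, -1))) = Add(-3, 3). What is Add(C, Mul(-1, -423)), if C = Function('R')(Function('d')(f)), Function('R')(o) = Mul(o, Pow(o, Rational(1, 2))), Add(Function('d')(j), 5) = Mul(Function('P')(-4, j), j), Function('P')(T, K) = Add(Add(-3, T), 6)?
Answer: Add(423, Mul(-29, I, Pow(29, Rational(1, 2)))) ≈ Add(423.00, Mul(-156.17, I))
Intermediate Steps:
Function('P')(T, K) = Add(3, T)
f = 24 (f = Add(24, Mul(-4, Add(-3, 3))) = Add(24, Mul(-4, 0)) = Add(24, 0) = 24)
Function('d')(j) = Add(-5, Mul(-1, j)) (Function('d')(j) = Add(-5, Mul(Add(3, -4), j)) = Add(-5, Mul(-1, j)))
Function('R')(o) = Pow(o, Rational(3, 2))
C = Mul(-29, I, Pow(29, Rational(1, 2))) (C = Pow(Add(-5, Mul(-1, 24)), Rational(3, 2)) = Pow(Add(-5, -24), Rational(3, 2)) = Pow(-29, Rational(3, 2)) = Mul(-29, I, Pow(29, Rational(1, 2))) ≈ Mul(-156.17, I))
Add(C, Mul(-1, -423)) = Add(Mul(-29, I, Pow(29, Rational(1, 2))), Mul(-1, -423)) = Add(Mul(-29, I, Pow(29, Rational(1, 2))), 423) = Add(423, Mul(-29, I, Pow(29, Rational(1, 2))))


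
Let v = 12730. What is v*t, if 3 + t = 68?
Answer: 827450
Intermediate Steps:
t = 65 (t = -3 + 68 = 65)
v*t = 12730*65 = 827450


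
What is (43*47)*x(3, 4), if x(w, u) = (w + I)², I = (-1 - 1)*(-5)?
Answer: 341549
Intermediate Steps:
I = 10 (I = -2*(-5) = 10)
x(w, u) = (10 + w)² (x(w, u) = (w + 10)² = (10 + w)²)
(43*47)*x(3, 4) = (43*47)*(10 + 3)² = 2021*13² = 2021*169 = 341549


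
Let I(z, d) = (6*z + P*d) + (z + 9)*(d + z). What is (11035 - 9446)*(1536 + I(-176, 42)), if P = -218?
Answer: 21772478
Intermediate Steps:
I(z, d) = -218*d + 6*z + (9 + z)*(d + z) (I(z, d) = (6*z - 218*d) + (z + 9)*(d + z) = (-218*d + 6*z) + (9 + z)*(d + z) = -218*d + 6*z + (9 + z)*(d + z))
(11035 - 9446)*(1536 + I(-176, 42)) = (11035 - 9446)*(1536 + ((-176)² - 209*42 + 15*(-176) + 42*(-176))) = 1589*(1536 + (30976 - 8778 - 2640 - 7392)) = 1589*(1536 + 12166) = 1589*13702 = 21772478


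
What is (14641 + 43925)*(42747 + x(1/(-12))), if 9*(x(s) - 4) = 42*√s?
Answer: 2503755066 + 136654*I*√3/3 ≈ 2.5038e+9 + 78897.0*I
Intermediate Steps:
x(s) = 4 + 14*√s/3 (x(s) = 4 + (42*√s)/9 = 4 + 14*√s/3)
(14641 + 43925)*(42747 + x(1/(-12))) = (14641 + 43925)*(42747 + (4 + 14*√(1/(-12))/3)) = 58566*(42747 + (4 + 14*√(-1/12)/3)) = 58566*(42747 + (4 + 14*(I*√3/6)/3)) = 58566*(42747 + (4 + 7*I*√3/9)) = 58566*(42751 + 7*I*√3/9) = 2503755066 + 136654*I*√3/3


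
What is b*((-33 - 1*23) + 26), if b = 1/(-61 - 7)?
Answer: 15/34 ≈ 0.44118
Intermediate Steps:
b = -1/68 (b = 1/(-68) = -1/68 ≈ -0.014706)
b*((-33 - 1*23) + 26) = -((-33 - 1*23) + 26)/68 = -((-33 - 23) + 26)/68 = -(-56 + 26)/68 = -1/68*(-30) = 15/34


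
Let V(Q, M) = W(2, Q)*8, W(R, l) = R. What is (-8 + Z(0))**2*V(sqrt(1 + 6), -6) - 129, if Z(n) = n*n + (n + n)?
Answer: 895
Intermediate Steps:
V(Q, M) = 16 (V(Q, M) = 2*8 = 16)
Z(n) = n**2 + 2*n
(-8 + Z(0))**2*V(sqrt(1 + 6), -6) - 129 = (-8 + 0*(2 + 0))**2*16 - 129 = (-8 + 0*2)**2*16 - 129 = (-8 + 0)**2*16 - 129 = (-8)**2*16 - 129 = 64*16 - 129 = 1024 - 129 = 895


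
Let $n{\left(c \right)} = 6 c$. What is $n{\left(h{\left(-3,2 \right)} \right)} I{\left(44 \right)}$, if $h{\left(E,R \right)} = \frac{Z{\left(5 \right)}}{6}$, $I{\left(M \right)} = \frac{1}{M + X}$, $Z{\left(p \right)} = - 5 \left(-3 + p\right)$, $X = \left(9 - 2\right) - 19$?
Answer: $- \frac{5}{16} \approx -0.3125$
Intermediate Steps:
$X = -12$ ($X = 7 - 19 = -12$)
$Z{\left(p \right)} = 15 - 5 p$
$I{\left(M \right)} = \frac{1}{-12 + M}$ ($I{\left(M \right)} = \frac{1}{M - 12} = \frac{1}{-12 + M}$)
$h{\left(E,R \right)} = - \frac{5}{3}$ ($h{\left(E,R \right)} = \frac{15 - 25}{6} = \left(15 - 25\right) \frac{1}{6} = \left(-10\right) \frac{1}{6} = - \frac{5}{3}$)
$n{\left(h{\left(-3,2 \right)} \right)} I{\left(44 \right)} = \frac{6 \left(- \frac{5}{3}\right)}{-12 + 44} = - \frac{10}{32} = \left(-10\right) \frac{1}{32} = - \frac{5}{16}$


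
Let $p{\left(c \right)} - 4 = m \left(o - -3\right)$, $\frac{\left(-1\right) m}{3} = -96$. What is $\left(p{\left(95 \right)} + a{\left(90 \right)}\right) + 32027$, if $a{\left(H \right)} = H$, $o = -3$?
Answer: $32121$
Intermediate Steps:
$m = 288$ ($m = \left(-3\right) \left(-96\right) = 288$)
$p{\left(c \right)} = 4$ ($p{\left(c \right)} = 4 + 288 \left(-3 - -3\right) = 4 + 288 \left(-3 + 3\right) = 4 + 288 \cdot 0 = 4 + 0 = 4$)
$\left(p{\left(95 \right)} + a{\left(90 \right)}\right) + 32027 = \left(4 + 90\right) + 32027 = 94 + 32027 = 32121$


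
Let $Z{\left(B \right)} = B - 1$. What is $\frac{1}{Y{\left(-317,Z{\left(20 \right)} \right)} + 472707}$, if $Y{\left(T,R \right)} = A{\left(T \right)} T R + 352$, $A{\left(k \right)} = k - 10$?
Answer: $\frac{1}{2442580} \approx 4.094 \cdot 10^{-7}$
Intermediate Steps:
$A{\left(k \right)} = -10 + k$
$Z{\left(B \right)} = -1 + B$
$Y{\left(T,R \right)} = 352 + R T \left(-10 + T\right)$ ($Y{\left(T,R \right)} = \left(-10 + T\right) T R + 352 = T \left(-10 + T\right) R + 352 = R T \left(-10 + T\right) + 352 = 352 + R T \left(-10 + T\right)$)
$\frac{1}{Y{\left(-317,Z{\left(20 \right)} \right)} + 472707} = \frac{1}{\left(352 + \left(-1 + 20\right) \left(-317\right) \left(-10 - 317\right)\right) + 472707} = \frac{1}{\left(352 + 19 \left(-317\right) \left(-327\right)\right) + 472707} = \frac{1}{\left(352 + 1969521\right) + 472707} = \frac{1}{1969873 + 472707} = \frac{1}{2442580}$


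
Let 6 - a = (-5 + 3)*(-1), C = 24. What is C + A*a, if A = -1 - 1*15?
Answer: -40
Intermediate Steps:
a = 4 (a = 6 - (-5 + 3)*(-1) = 6 - (-2)*(-1) = 6 - 1*2 = 6 - 2 = 4)
A = -16 (A = -1 - 15 = -16)
C + A*a = 24 - 16*4 = 24 - 64 = -40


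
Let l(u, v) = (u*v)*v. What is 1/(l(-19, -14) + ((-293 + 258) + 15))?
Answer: -1/3744 ≈ -0.00026709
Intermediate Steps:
l(u, v) = u*v**2
1/(l(-19, -14) + ((-293 + 258) + 15)) = 1/(-19*(-14)**2 + ((-293 + 258) + 15)) = 1/(-19*196 + (-35 + 15)) = 1/(-3724 - 20) = 1/(-3744) = -1/3744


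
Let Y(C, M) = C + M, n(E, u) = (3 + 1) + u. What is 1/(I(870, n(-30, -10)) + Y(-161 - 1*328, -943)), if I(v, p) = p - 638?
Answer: -1/2076 ≈ -0.00048170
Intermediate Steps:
n(E, u) = 4 + u
I(v, p) = -638 + p
1/(I(870, n(-30, -10)) + Y(-161 - 1*328, -943)) = 1/((-638 + (4 - 10)) + ((-161 - 1*328) - 943)) = 1/((-638 - 6) + ((-161 - 328) - 943)) = 1/(-644 + (-489 - 943)) = 1/(-644 - 1432) = 1/(-2076) = -1/2076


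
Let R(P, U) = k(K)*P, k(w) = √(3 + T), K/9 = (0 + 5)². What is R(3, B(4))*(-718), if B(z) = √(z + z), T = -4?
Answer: -2154*I ≈ -2154.0*I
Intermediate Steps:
K = 225 (K = 9*(0 + 5)² = 9*5² = 9*25 = 225)
B(z) = √2*√z (B(z) = √(2*z) = √2*√z)
k(w) = I (k(w) = √(3 - 4) = √(-1) = I)
R(P, U) = I*P
R(3, B(4))*(-718) = (I*3)*(-718) = (3*I)*(-718) = -2154*I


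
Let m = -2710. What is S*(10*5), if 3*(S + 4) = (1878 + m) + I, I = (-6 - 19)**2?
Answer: -3650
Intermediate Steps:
I = 625 (I = (-25)**2 = 625)
S = -73 (S = -4 + ((1878 - 2710) + 625)/3 = -4 + (-832 + 625)/3 = -4 + (1/3)*(-207) = -4 - 69 = -73)
S*(10*5) = -730*5 = -73*50 = -3650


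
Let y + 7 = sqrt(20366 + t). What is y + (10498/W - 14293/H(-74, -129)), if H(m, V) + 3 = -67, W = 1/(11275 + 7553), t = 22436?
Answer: 13835957883/70 + sqrt(42802) ≈ 1.9766e+8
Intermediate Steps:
W = 1/18828 ≈ 5.3112e-5
H(m, V) = -70 (H(m, V) = -3 - 67 = -70)
y = -7 + sqrt(42802) (y = -7 + sqrt(20366 + 22436) = -7 + sqrt(42802) ≈ 199.89)
y + (10498/W - 14293/H(-74, -129)) = (-7 + sqrt(42802)) + (10498/(1/18828) - 14293/(-70)) = (-7 + sqrt(42802)) + (10498*18828 - 14293*(-1/70)) = (-7 + sqrt(42802)) + (197656344 + 14293/70) = (-7 + sqrt(42802)) + 13835958373/70 = 13835957883/70 + sqrt(42802)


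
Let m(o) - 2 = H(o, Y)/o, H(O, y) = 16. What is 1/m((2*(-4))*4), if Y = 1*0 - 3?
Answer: ⅔ ≈ 0.66667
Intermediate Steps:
Y = -3 (Y = 0 - 3 = -3)
m(o) = 2 + 16/o
1/m((2*(-4))*4) = 1/(2 + 16/(((2*(-4))*4))) = 1/(2 + 16/((-8*4))) = 1/(2 + 16/(-32)) = 1/(2 + 16*(-1/32)) = 1/(2 - ½) = 1/(3/2) = ⅔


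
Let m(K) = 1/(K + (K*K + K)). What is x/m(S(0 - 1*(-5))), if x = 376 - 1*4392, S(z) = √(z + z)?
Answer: -40160 - 8032*√10 ≈ -65559.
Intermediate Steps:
S(z) = √2*√z (S(z) = √(2*z) = √2*√z)
m(K) = 1/(K² + 2*K) (m(K) = 1/(K + (K² + K)) = 1/(K + (K + K²)) = 1/(K² + 2*K))
x = -4016 (x = 376 - 4392 = -4016)
x/m(S(0 - 1*(-5))) = -4016*√2*√(0 - 1*(-5))*(2 + √2*√(0 - 1*(-5))) = -4016*√2*√(0 + 5)*(2 + √2*√(0 + 5)) = -4016*√10*(2 + √2*√5) = -4016*√10*(2 + √10)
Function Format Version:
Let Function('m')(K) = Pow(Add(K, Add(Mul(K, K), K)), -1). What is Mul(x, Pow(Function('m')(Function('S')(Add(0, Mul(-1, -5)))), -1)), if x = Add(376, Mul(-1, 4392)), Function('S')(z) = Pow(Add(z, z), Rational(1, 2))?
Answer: Add(-40160, Mul(-8032, Pow(10, Rational(1, 2)))) ≈ -65559.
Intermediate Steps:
Function('S')(z) = Mul(Pow(2, Rational(1, 2)), Pow(z, Rational(1, 2))) (Function('S')(z) = Pow(Mul(2, z), Rational(1, 2)) = Mul(Pow(2, Rational(1, 2)), Pow(z, Rational(1, 2))))
Function('m')(K) = Pow(Add(Pow(K, 2), Mul(2, K)), -1) (Function('m')(K) = Pow(Add(K, Add(Pow(K, 2), K)), -1) = Pow(Add(K, Add(K, Pow(K, 2))), -1) = Pow(Add(Pow(K, 2), Mul(2, K)), -1))
x = -4016 (x = Add(376, -4392) = -4016)
Mul(x, Pow(Function('m')(Function('S')(Add(0, Mul(-1, -5)))), -1)) = Mul(-4016, Pow(Mul(Pow(Mul(Pow(2, Rational(1, 2)), Pow(Add(0, Mul(-1, -5)), Rational(1, 2))), -1), Pow(Add(2, Mul(Pow(2, Rational(1, 2)), Pow(Add(0, Mul(-1, -5)), Rational(1, 2)))), -1)), -1)) = Mul(-4016, Pow(Mul(Pow(Mul(Pow(2, Rational(1, 2)), Pow(Add(0, 5), Rational(1, 2))), -1), Pow(Add(2, Mul(Pow(2, Rational(1, 2)), Pow(Add(0, 5), Rational(1, 2)))), -1)), -1)) = Mul(-4016, Pow(Mul(Pow(Mul(Pow(2, Rational(1, 2)), Pow(5, Rational(1, 2))), -1), Pow(Add(2, Mul(Pow(2, Rational(1, 2)), Pow(5, Rational(1, 2)))), -1)), -1)) = Mul(-4016, Pow(Mul(Pow(Pow(10, Rational(1, 2)), -1), Pow(Add(2, Pow(10, Rational(1, 2))), -1)), -1)) = Mul(-4016, Pow(Mul(Mul(Rational(1, 10), Pow(10, Rational(1, 2))), Pow(Add(2, Pow(10, Rational(1, 2))), -1)), -1)) = Mul(-4016, Pow(Mul(Rational(1, 10), Pow(10, Rational(1, 2)), Pow(Add(2, Pow(10, Rational(1, 2))), -1)), -1)) = Mul(-4016, Mul(Pow(10, Rational(1, 2)), Add(2, Pow(10, Rational(1, 2))))) = Mul(-4016, Pow(10, Rational(1, 2)), Add(2, Pow(10, Rational(1, 2))))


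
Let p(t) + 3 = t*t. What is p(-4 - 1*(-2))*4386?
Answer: 4386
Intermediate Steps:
p(t) = -3 + t² (p(t) = -3 + t*t = -3 + t²)
p(-4 - 1*(-2))*4386 = (-3 + (-4 - 1*(-2))²)*4386 = (-3 + (-4 + 2)²)*4386 = (-3 + (-2)²)*4386 = (-3 + 4)*4386 = 1*4386 = 4386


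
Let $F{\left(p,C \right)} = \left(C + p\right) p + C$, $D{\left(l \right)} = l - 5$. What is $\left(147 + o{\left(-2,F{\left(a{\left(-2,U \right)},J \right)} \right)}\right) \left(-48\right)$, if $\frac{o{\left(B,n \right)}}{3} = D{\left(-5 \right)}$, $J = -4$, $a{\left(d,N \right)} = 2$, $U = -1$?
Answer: $-5616$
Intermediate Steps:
$D{\left(l \right)} = -5 + l$
$F{\left(p,C \right)} = C + p \left(C + p\right)$ ($F{\left(p,C \right)} = p \left(C + p\right) + C = C + p \left(C + p\right)$)
$o{\left(B,n \right)} = -30$ ($o{\left(B,n \right)} = 3 \left(-5 - 5\right) = 3 \left(-10\right) = -30$)
$\left(147 + o{\left(-2,F{\left(a{\left(-2,U \right)},J \right)} \right)}\right) \left(-48\right) = \left(147 - 30\right) \left(-48\right) = 117 \left(-48\right) = -5616$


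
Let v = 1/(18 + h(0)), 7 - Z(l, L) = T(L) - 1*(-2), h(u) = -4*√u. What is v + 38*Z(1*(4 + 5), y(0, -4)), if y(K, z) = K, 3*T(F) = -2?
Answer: 3877/18 ≈ 215.39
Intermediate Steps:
T(F) = -⅔ (T(F) = (⅓)*(-2) = -⅔)
Z(l, L) = 17/3 (Z(l, L) = 7 - (-⅔ - 1*(-2)) = 7 - (-⅔ + 2) = 7 - 1*4/3 = 7 - 4/3 = 17/3)
v = 1/18 (v = 1/(18 - 4*√0) = 1/(18 - 4*0) = 1/(18 + 0) = 1/18 ≈ 0.055556)
v + 38*Z(1*(4 + 5), y(0, -4)) = 1/18 + 38*(17/3) = 1/18 + 646/3 = 3877/18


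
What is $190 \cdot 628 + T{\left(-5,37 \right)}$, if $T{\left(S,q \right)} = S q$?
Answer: $119135$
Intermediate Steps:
$190 \cdot 628 + T{\left(-5,37 \right)} = 190 \cdot 628 - 185 = 119320 - 185 = 119135$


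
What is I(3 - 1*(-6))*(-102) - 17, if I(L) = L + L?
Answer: -1853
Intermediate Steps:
I(L) = 2*L
I(3 - 1*(-6))*(-102) - 17 = (2*(3 - 1*(-6)))*(-102) - 17 = (2*(3 + 6))*(-102) - 17 = (2*9)*(-102) - 17 = 18*(-102) - 17 = -1836 - 17 = -1853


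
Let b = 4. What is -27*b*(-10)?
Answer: 1080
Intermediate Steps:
-27*b*(-10) = -27*4*(-10) = -108*(-10) = 1080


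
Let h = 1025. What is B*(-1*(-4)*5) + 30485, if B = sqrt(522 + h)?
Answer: 30485 + 20*sqrt(1547) ≈ 31272.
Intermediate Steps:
B = sqrt(1547) (B = sqrt(522 + 1025) = sqrt(1547) ≈ 39.332)
B*(-1*(-4)*5) + 30485 = sqrt(1547)*(-1*(-4)*5) + 30485 = sqrt(1547)*(4*5) + 30485 = sqrt(1547)*20 + 30485 = 20*sqrt(1547) + 30485 = 30485 + 20*sqrt(1547)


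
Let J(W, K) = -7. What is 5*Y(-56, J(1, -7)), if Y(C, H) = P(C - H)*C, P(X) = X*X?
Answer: -672280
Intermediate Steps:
P(X) = X**2
Y(C, H) = C*(C - H)**2 (Y(C, H) = (C - H)**2*C = C*(C - H)**2)
5*Y(-56, J(1, -7)) = 5*(-56*(-56 - 1*(-7))**2) = 5*(-56*(-56 + 7)**2) = 5*(-56*(-49)**2) = 5*(-56*2401) = 5*(-134456) = -672280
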